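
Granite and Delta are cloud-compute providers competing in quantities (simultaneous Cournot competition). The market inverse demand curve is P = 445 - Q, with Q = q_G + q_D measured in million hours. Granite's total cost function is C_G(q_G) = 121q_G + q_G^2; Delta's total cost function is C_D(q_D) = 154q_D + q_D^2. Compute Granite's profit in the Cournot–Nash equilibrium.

8978

Granite's profit: π_G = (445 - Q)q_G - (121q_G + q_G²). Setting ∂π_G/∂q_G = 0: 324 - 4q_G - (q_D) = 0.
Delta's profit: π_D = (445 - Q)q_D - (154q_D + q_D²). Setting ∂π_D/∂q_D = 0: 291 - 4q_D - (q_G) = 0.
Rearranging gives the reaction functions q_G = (324 - q_D)/4 and q_D = (291 - q_G)/4.
Solving the pair: q_G = 67, q_D = 56.
Price P = 445 - 123 = 322.
Granite's profit: 322·67 - 121·67 - 67² = 8978.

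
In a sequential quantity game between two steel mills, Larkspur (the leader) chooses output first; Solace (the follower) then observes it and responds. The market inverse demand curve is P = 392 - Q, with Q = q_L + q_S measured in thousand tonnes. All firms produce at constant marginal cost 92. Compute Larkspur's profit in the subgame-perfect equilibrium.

11250

Solve by backward induction. Given q_L, the follower Solace maximises π_S = (392 - q_L - q_S)q_S - 92q_S.
Follower FOC: 300 - q_L - 2q_S = 0, so q_S(q_L) = (300 - q_L)/2.
Larkspur substitutes q_S(q_L) into its own profit: π_L = q_L(392 - q_L - (300 - q_L)/2) - 92q_L = (242 - (1/2)q_L)q_L - 92q_L.
The leader's first-order condition 150 - q_L = 0 yields q_L = 150.
Then q_S = (300 - 150)/2 = 75.
Price P = 392 - 225 = 167.
Larkspur's profit: (167 - 92)·150 = 11250.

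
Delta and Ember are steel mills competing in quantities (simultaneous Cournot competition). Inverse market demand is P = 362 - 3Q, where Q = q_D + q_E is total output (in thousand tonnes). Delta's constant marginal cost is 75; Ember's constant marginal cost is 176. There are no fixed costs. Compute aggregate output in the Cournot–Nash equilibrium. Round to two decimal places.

52.56

Delta's profit: π_D = (362 - 3Q)q_D - (75q_D). Setting ∂π_D/∂q_D = 0: 287 - 6q_D - 3(q_E) = 0.
Ember's profit: π_E = (362 - 3Q)q_E - (176q_E). Setting ∂π_E/∂q_E = 0: 186 - 6q_E - 3(q_D) = 0.
Rearranging gives the reaction functions q_D = (287 - 3q_E)/6 and q_E = (186 - 3q_D)/6.
Solving the pair: q_D = 388/9, q_E = 85/9.
Total output Q = 388/9 + 85/9 = 473/9.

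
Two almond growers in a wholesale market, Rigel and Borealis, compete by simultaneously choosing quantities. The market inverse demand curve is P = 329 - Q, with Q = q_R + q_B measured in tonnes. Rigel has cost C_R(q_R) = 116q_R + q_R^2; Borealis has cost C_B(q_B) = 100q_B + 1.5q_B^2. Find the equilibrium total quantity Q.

Rigel's profit: π_R = (329 - Q)q_R - (116q_R + q_R²). Setting ∂π_R/∂q_R = 0: 213 - 4q_R - (q_B) = 0.
Borealis's first-order condition: 229 - 5q_B - (q_R) = 0.
Rearranging gives the reaction functions q_R = (213 - q_B)/4 and q_B = (229 - q_R)/5.
Substituting one into the other gives q_R = 44 and q_B = 37.
Total output Q = 44 + 37 = 81.

81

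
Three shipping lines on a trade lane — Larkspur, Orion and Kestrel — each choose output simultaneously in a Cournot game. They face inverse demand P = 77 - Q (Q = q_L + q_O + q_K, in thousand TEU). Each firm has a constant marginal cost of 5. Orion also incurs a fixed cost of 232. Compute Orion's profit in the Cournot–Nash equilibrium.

92

Each firm earns π_i = (77 - Q)q_i - 5q_i.
Setting ∂π_i/∂q_i = 0 with rivals' quantities fixed: 72 - 2q_i - Σ_{j≠i} q_j = 0.
With identical firms every q_j equals q_i, so Σ_{j≠i} q_j = 2q_i and 72 = 4q_i, giving q_i = 18.
Price P = 77 - 54 = 23.
Orion's profit: (23 - 5)·18 - 232 = 92.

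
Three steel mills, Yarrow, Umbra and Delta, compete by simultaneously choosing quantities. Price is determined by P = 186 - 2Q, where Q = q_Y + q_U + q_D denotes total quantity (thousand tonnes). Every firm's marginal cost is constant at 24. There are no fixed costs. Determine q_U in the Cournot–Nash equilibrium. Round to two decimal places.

A representative firm's profit is π_i = q_i(186 - 2Q) - 24q_i.
Setting ∂π_i/∂q_i = 0 with rivals' quantities fixed: 162 - 4q_i - 2·Σ_{j≠i} q_j = 0.
With identical firms every q_j equals q_i, so Σ_{j≠i} q_j = 2q_i and 162 = 8q_i, giving q_i = 81/4.

20.25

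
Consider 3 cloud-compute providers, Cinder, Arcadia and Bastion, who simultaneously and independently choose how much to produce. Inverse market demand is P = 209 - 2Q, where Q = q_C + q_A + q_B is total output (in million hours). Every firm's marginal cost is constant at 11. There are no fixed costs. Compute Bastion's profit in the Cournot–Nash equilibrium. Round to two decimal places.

1225.13

Each firm earns π_i = (209 - 2Q)q_i - 11q_i.
First-order condition (treating rivals' output as given): 198 - 4q_i - 2·Σ_{j≠i} q_j = 0.
By symmetry each firm produces the same amount; substituting Σ_{j≠i} q_j = 2q_i yields q_i = 198/8 = 99/4.
Price P = 209 - 2·(297/4) = 121/2.
Bastion's profit: (121/2 - 11)·(99/4) = 1225.1250.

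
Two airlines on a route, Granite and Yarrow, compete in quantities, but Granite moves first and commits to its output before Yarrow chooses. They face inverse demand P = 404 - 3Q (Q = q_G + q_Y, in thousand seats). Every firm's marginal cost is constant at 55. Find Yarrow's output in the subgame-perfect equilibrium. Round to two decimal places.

29.08

The follower Yarrow best-responds to any q_G: π_Y = (404 - 3Q)q_Y - 55q_Y.
Follower FOC: 349 - 3q_G - 6q_Y = 0, so q_Y(q_G) = (349 - 3q_G)/6.
Granite substitutes q_Y(q_G) into its own profit: π_G = q_G(404 - 3q_G - (349 - 3q_G)/2) - 55q_G = (459/2 - (3/2)q_G)q_G - 55q_G.
Leader FOC: 349/2 - 3q_G = 0, so q_G = 349/6.
Then q_Y = (349 - 3·(349/6))/6 = 349/12.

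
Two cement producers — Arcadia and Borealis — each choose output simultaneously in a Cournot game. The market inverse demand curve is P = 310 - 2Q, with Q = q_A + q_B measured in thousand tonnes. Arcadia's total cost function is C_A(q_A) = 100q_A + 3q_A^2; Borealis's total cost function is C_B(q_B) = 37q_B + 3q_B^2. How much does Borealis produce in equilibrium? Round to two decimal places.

24.06

Arcadia's profit: π_A = (310 - 2Q)q_A - (100q_A + 3q_A²). Setting ∂π_A/∂q_A = 0: 210 - 10q_A - 2(q_B) = 0.
Borealis's profit: π_B = (310 - 2Q)q_B - (37q_B + 3q_B²). Setting ∂π_B/∂q_B = 0: 273 - 10q_B - 2(q_A) = 0.
Best responses: q_A = (210 - 2q_B)/10, q_B = (273 - 2q_A)/10.
Substituting one into the other gives q_A = 259/16 and q_B = 385/16.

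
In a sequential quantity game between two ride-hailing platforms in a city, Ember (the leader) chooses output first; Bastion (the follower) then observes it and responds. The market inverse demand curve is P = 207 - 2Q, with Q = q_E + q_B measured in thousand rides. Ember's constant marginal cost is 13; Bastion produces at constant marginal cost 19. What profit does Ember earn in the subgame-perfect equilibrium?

Solve by backward induction. Given q_E, the follower Bastion maximises π_B = (207 - 2q_E - 2q_B)q_B - 19q_B.
∂π_B/∂q_B = 188 - 2q_E - 4q_B = 0 gives the reaction function q_B = (188 - 2q_E)/4.
Ember substitutes q_B(q_E) into its own profit: π_E = q_E(207 - 2q_E - (188 - 2q_E)/2) - 13q_E = (113 - q_E)q_E - 13q_E.
Leader FOC: 100 - 2q_E = 0, so q_E = 50.
Then q_B = (188 - 2·50)/4 = 22.
Price P = 207 - 2·72 = 63.
Ember's profit: (63 - 13)·50 = 2500.

2500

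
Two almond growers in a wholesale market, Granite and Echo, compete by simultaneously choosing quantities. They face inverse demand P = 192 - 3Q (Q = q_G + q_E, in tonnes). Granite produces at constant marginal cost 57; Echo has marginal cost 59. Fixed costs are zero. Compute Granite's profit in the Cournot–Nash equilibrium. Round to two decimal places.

695.15

Granite's profit: π_G = (192 - 3Q)q_G - (57q_G). Setting ∂π_G/∂q_G = 0: 135 - 6q_G - 3(q_E) = 0.
Echo's profit: π_E = (192 - 3Q)q_E - (59q_E). Setting ∂π_E/∂q_E = 0: 133 - 6q_E - 3(q_G) = 0.
Best responses: q_G = (135 - 3q_E)/6, q_E = (133 - 3q_G)/6.
Substituting one into the other gives q_G = 137/9 and q_E = 131/9.
Price P = 192 - 3·(268/9) = 308/3.
Granite's profit: (308/3 - 57)·(137/9) = 695.1481.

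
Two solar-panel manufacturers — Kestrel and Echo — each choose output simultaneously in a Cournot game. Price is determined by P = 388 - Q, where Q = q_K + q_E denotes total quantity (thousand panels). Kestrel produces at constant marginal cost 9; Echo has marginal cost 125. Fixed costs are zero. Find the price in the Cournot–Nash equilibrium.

174

Kestrel's profit: π_K = (388 - Q)q_K - (9q_K). Setting ∂π_K/∂q_K = 0: 379 - 2q_K - (q_E) = 0.
Echo's profit: π_E = (388 - Q)q_E - (125q_E). Setting ∂π_E/∂q_E = 0: 263 - 2q_E - (q_K) = 0.
So q_K = (379 - q_E)/2 and q_E = (263 - q_K)/2.
Substituting one into the other gives q_K = 165 and q_E = 49.
Total output Q = 214, so price P = 388 - 214 = 174.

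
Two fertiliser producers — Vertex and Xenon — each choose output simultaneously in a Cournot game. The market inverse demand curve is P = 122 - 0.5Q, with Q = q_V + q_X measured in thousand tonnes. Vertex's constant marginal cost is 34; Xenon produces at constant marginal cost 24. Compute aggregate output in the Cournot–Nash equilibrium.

124

Vertex's profit: π_V = (122 - 0.5Q)q_V - (34q_V). Setting ∂π_V/∂q_V = 0: 88 - q_V - (1/2)(q_X) = 0.
Xenon's first-order condition: 98 - q_X - (1/2)(q_V) = 0.
Best responses: q_V = (88 - (1/2)q_X), q_X = (98 - (1/2)q_V).
Substituting one into the other gives q_V = 52 and q_X = 72.
Total output Q = 52 + 72 = 124.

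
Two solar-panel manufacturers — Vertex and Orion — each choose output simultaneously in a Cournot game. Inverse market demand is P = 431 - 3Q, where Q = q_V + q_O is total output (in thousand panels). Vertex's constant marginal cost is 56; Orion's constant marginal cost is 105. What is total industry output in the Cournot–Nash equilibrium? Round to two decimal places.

77.89

Vertex's profit: π_V = (431 - 3Q)q_V - (56q_V). Setting ∂π_V/∂q_V = 0: 375 - 6q_V - 3(q_O) = 0.
Orion's first-order condition: 326 - 6q_O - 3(q_V) = 0.
Rearranging gives the reaction functions q_V = (375 - 3q_O)/6 and q_O = (326 - 3q_V)/6.
Substituting one into the other gives q_V = 424/9 and q_O = 277/9.
Total output Q = 424/9 + 277/9 = 701/9.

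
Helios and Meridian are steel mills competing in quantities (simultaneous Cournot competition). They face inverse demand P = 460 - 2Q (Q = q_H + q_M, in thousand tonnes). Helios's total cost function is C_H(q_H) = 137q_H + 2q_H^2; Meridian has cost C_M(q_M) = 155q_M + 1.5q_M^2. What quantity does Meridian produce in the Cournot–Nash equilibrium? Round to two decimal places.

34.50

Helios's profit: π_H = (460 - 2Q)q_H - (137q_H + 2q_H²). Setting ∂π_H/∂q_H = 0: 323 - 8q_H - 2(q_M) = 0.
Meridian's first-order condition: 305 - 7q_M - 2(q_H) = 0.
Best responses: q_H = (323 - 2q_M)/8, q_M = (305 - 2q_H)/7.
Substituting one into the other gives q_H = 127/4 and q_M = 69/2.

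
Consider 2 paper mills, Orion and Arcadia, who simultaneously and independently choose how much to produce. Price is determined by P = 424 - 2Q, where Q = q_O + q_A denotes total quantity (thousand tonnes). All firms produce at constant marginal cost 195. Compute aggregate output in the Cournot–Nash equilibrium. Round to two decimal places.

A representative firm's profit is π_i = q_i(424 - 2Q) - 195q_i.
Setting ∂π_i/∂q_i = 0 with rivals' quantities fixed: 229 - 4q_i - 2q_j = 0.
By symmetry each firm produces the same amount; substituting q_j = q_i yields q_i = 229/6.
Total output Q = 229/6 + 229/6 = 229/3.

76.33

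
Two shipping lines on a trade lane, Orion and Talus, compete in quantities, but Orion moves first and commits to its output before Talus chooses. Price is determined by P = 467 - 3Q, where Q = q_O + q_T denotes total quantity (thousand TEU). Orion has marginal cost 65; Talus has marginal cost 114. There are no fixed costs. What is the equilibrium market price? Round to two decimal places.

177.75

Solve by backward induction. Given q_O, the follower Talus maximises π_T = (467 - 3q_O - 3q_T)q_T - 114q_T.
Setting the follower's marginal profit to zero, 353 - 3q_O - 6q_T = 0, i.e. q_T = (353 - 3q_O)/6.
The leader anticipates this reaction. Substituting into P = 467 - 3Q gives P = 581/2 - (3/2)q_O, so π_O = (581/2 - (3/2)q_O)q_O - 65q_O.
Leader FOC: 451/2 - 3q_O = 0, so q_O = 451/6.
Then q_T = (353 - 3·(451/6))/6 = 85/4.
Total output Q = 1157/12, so price P = 467 - 3·(1157/12) = 711/4.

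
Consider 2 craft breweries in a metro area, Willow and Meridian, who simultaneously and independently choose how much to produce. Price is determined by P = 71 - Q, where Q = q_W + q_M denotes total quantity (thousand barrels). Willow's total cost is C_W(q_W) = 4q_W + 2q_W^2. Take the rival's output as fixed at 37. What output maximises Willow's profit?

5

With the rival's output fixed at 37, Willow's profit is π_W = (71 - 37 - q_W)q_W - (4q_W + 2q_W²) = (34 - q_W)q_W - (4q_W + 2q_W²).
∂π_W/∂q_W = 30 - 6q_W = 0, so q_W = 5.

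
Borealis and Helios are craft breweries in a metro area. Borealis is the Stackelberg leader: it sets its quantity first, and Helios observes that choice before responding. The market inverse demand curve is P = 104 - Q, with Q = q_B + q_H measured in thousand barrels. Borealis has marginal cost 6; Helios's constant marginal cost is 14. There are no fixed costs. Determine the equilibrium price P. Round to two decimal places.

Solve by backward induction. Given q_B, the follower Helios maximises π_H = (104 - q_B - q_H)q_H - 14q_H.
Follower FOC: 90 - q_B - 2q_H = 0, so q_H(q_B) = (90 - q_B)/2.
Borealis substitutes q_H(q_B) into its own profit: π_B = q_B(104 - q_B - (90 - q_B)/2) - 6q_B = (59 - (1/2)q_B)q_B - 6q_B.
The leader's first-order condition 53 - q_B = 0 yields q_B = 53.
Then q_H = (90 - 53)/2 = 37/2.
Total output Q = 143/2, so price P = 104 - 143/2 = 65/2.

32.50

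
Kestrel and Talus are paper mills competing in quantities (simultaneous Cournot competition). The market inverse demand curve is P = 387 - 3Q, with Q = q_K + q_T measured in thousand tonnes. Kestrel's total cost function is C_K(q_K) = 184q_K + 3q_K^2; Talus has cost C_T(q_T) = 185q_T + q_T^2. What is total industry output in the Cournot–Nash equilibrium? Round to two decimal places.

Kestrel's profit: π_K = (387 - 3Q)q_K - (184q_K + 3q_K²). Setting ∂π_K/∂q_K = 0: 203 - 12q_K - 3(q_T) = 0.
Talus's first-order condition: 202 - 8q_T - 3(q_K) = 0.
Rearranging gives the reaction functions q_K = (203 - 3q_T)/12 and q_T = (202 - 3q_K)/8.
Solving the pair: q_K = 1018/87, q_T = 605/29.
Total output Q = 1018/87 + 605/29 = 32.5632.

32.56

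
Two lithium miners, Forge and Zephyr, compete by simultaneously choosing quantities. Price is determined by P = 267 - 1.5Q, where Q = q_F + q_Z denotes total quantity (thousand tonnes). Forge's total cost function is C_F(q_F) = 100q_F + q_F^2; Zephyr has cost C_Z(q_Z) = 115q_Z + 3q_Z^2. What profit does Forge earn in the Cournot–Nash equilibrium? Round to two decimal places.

Forge's profit: π_F = (267 - 1.5Q)q_F - (100q_F + q_F²). Setting ∂π_F/∂q_F = 0: 167 - 5q_F - (3/2)(q_Z) = 0.
Zephyr's profit: π_Z = (267 - 1.5Q)q_Z - (115q_Z + 3q_Z²). Setting ∂π_Z/∂q_Z = 0: 152 - 9q_Z - (3/2)(q_F) = 0.
So q_F = (167 - (3/2)q_Z)/5 and q_Z = (152 - (3/2)q_F)/9.
Substituting one into the other gives q_F = 1700/57 and q_Z = 11.9181.
Price P = 267 - (3/2)·41.7427 = 204.3860.
Forge's profit: 204.3860·(1700/57) - 100·(1700/57) - (1700/57)² = 2223.7612.

2223.76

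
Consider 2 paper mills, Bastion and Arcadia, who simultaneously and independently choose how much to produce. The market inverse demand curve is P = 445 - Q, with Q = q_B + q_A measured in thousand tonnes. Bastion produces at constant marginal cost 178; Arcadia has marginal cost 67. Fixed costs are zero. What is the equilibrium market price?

230

Bastion's profit: π_B = (445 - Q)q_B - (178q_B). Setting ∂π_B/∂q_B = 0: 267 - 2q_B - (q_A) = 0.
Arcadia's first-order condition: 378 - 2q_A - (q_B) = 0.
So q_B = (267 - q_A)/2 and q_A = (378 - q_B)/2.
Substituting one into the other gives q_B = 52 and q_A = 163.
Total output Q = 215, so price P = 445 - 215 = 230.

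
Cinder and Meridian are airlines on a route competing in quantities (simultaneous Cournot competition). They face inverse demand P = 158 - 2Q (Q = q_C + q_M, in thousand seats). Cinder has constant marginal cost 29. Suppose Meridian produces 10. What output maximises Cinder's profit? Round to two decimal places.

With the rival's output fixed at 10, Cinder's profit is π_C = (158 - 2·10 - 2q_C)q_C - (29q_C) = (138 - 2q_C)q_C - (29q_C).
∂π_C/∂q_C = 109 - 4q_C = 0, so q_C = 109/4.

27.25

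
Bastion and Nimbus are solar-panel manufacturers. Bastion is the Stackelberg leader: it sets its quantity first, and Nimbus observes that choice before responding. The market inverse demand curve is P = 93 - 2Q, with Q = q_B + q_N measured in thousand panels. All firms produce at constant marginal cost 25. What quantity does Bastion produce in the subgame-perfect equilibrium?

The follower Nimbus best-responds to any q_B: π_N = (93 - 2Q)q_N - 25q_N.
Setting the follower's marginal profit to zero, 68 - 2q_B - 4q_N = 0, i.e. q_N = (68 - 2q_B)/4.
Bastion substitutes q_N(q_B) into its own profit: π_B = q_B(93 - 2q_B - (68 - 2q_B)/2) - 25q_B = (59 - q_B)q_B - 25q_B.
The leader's first-order condition 34 - 2q_B = 0 yields q_B = 17.
Then q_N = (68 - 2·17)/4 = 17/2.

17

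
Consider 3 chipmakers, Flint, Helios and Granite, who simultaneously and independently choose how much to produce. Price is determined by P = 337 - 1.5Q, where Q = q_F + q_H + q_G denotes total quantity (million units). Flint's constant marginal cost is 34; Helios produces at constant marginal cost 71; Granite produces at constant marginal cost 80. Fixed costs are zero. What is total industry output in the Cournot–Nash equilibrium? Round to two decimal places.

Flint's profit: π_F = (337 - 1.5Q)q_F - (34q_F). Setting ∂π_F/∂q_F = 0: 303 - 3q_F - (3/2)(q_H + q_G) = 0.
Helios's profit: π_H = (337 - 1.5Q)q_H - (71q_H). Setting ∂π_H/∂q_H = 0: 266 - 3q_H - (3/2)(q_F + q_G) = 0.
Granite's profit: π_G = (337 - 1.5Q)q_G - (80q_G). Setting ∂π_G/∂q_G = 0: 257 - 3q_G - (3/2)(q_F + q_H) = 0.
Adding the 3 first-order conditions: 826 − 6Q = 0, so Q = 413/3.
Back-substituting: q_F = (303 − 413/2)/(3/2) = 193/3, q_H = (266 − 413/2)/(3/2) = 119/3, q_G = (257 − 413/2)/(3/2) = 101/3.
Total output Q = 193/3 + 119/3 + 101/3 = 413/3.

137.67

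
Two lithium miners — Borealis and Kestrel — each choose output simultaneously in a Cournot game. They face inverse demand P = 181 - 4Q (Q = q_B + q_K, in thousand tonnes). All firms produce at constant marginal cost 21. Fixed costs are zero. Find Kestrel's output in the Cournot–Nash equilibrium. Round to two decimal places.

Each firm earns π_i = (181 - 4Q)q_i - 21q_i.
First-order condition (treating rivals' output as given): 160 - 8q_i - 4q_j = 0.
With identical firms every q_j equals q_i, so q_j = q_i and 160 = 12q_i, giving q_i = 40/3.

13.33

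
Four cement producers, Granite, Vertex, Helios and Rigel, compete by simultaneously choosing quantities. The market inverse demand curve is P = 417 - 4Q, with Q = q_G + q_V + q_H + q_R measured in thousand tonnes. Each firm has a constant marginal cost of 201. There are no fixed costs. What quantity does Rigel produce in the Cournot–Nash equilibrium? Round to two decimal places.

10.80

Each firm earns π_i = (417 - 4Q)q_i - 201q_i.
First-order condition (treating rivals' output as given): 216 - 8q_i - 4·Σ_{j≠i} q_j = 0.
By symmetry each firm produces the same amount; substituting Σ_{j≠i} q_j = 3q_i yields q_i = 216/20 = 54/5.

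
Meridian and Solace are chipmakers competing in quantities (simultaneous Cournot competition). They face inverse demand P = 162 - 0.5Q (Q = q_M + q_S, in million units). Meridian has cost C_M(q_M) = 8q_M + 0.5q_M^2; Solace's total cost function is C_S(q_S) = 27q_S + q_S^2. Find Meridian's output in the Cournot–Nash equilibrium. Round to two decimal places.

68.61

Meridian's profit: π_M = (162 - 0.5Q)q_M - (8q_M + (1/2)q_M²). Setting ∂π_M/∂q_M = 0: 154 - 2q_M - (1/2)(q_S) = 0.
Solace's first-order condition: 135 - 3q_S - (1/2)(q_M) = 0.
Best responses: q_M = (154 - (1/2)q_S)/2, q_S = (135 - (1/2)q_M)/3.
Substituting one into the other gives q_M = 1578/23 and q_S = 772/23.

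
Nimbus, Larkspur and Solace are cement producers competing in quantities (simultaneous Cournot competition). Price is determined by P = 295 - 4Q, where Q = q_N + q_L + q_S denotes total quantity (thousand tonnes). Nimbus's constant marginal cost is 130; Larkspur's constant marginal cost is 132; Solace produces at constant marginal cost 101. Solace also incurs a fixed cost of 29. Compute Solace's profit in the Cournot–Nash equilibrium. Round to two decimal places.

Nimbus's profit: π_N = (295 - 4Q)q_N - (130q_N). Setting ∂π_N/∂q_N = 0: 165 - 8q_N - 4(q_L + q_S) = 0.
Larkspur's profit: π_L = (295 - 4Q)q_L - (132q_L). Setting ∂π_L/∂q_L = 0: 163 - 8q_L - 4(q_N + q_S) = 0.
Solace's first-order condition: 194 - 8q_S - 4(q_N + q_L) = 0.
Adding the 3 first-order conditions: 522 − 16Q = 0, so Q = 261/8.
Back-substituting: q_N = (165 − 261/2)/4 = 69/8, q_L = (163 − 261/2)/4 = 65/8, q_S = (194 − 261/2)/4 = 127/8.
Price P = 295 - 4·(261/8) = 329/2.
Solace's profit: (329/2 - 101)·(127/8) - 29 = 979.0625.

979.06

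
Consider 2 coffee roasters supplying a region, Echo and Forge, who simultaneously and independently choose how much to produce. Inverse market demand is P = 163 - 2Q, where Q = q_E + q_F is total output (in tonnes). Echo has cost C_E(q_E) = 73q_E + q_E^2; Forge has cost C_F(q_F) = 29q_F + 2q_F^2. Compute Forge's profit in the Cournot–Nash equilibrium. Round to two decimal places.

Echo's profit: π_E = (163 - 2Q)q_E - (73q_E + q_E²). Setting ∂π_E/∂q_E = 0: 90 - 6q_E - 2(q_F) = 0.
Forge's first-order condition: 134 - 8q_F - 2(q_E) = 0.
So q_E = (90 - 2q_F)/6 and q_F = (134 - 2q_E)/8.
Substituting one into the other gives q_E = 113/11 and q_F = 156/11.
Price P = 163 - 2·(269/11) = 1255/11.
Forge's profit: (1255/11)·(156/11) - 29·(156/11) - 2(156/11)² = 804.4959.

804.50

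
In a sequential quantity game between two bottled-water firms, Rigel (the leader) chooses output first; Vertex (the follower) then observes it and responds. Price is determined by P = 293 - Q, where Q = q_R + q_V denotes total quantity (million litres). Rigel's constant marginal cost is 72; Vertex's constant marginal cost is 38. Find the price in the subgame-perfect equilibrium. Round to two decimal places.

The follower Vertex best-responds to any q_R: π_V = (293 - Q)q_V - 38q_V.
Follower FOC: 255 - q_R - 2q_V = 0, so q_V(q_R) = (255 - q_R)/2.
Rigel substitutes q_V(q_R) into its own profit: π_R = q_R(293 - q_R - (255 - q_R)/2) - 72q_R = (331/2 - (1/2)q_R)q_R - 72q_R.
Leader FOC: 187/2 - q_R = 0, so q_R = 187/2.
Then q_V = (255 - 187/2)/2 = 323/4.
Total output Q = 697/4, so price P = 293 - 697/4 = 475/4.

118.75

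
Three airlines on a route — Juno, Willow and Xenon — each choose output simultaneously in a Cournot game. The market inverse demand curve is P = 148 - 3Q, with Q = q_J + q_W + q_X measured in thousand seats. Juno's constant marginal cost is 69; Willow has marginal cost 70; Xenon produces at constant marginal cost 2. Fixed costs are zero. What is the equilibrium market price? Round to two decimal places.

72.25

Juno's profit: π_J = (148 - 3Q)q_J - (69q_J). Setting ∂π_J/∂q_J = 0: 79 - 6q_J - 3(q_W + q_X) = 0.
Willow's first-order condition: 78 - 6q_W - 3(q_J + q_X) = 0.
Xenon's profit: π_X = (148 - 3Q)q_X - (2q_X). Setting ∂π_X/∂q_X = 0: 146 - 6q_X - 3(q_J + q_W) = 0.
Adding the 3 first-order conditions: 303 − 12Q = 0, so Q = 101/4.
Back-substituting: q_J = (79 − 303/4)/3 = 13/12, q_W = (78 − 303/4)/3 = 3/4, q_X = (146 − 303/4)/3 = 281/12.
Total output Q = 101/4, so price P = 148 - 3·(101/4) = 289/4.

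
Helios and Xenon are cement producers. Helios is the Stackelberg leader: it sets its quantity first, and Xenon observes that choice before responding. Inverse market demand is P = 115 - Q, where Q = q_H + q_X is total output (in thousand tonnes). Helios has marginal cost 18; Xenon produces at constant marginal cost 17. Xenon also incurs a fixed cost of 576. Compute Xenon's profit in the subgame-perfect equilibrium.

49

Solve by backward induction. Given q_H, the follower Xenon maximises π_X = (115 - q_H - q_X)q_X - 17q_X.
Setting the follower's marginal profit to zero, 98 - q_H - 2q_X = 0, i.e. q_X = (98 - q_H)/2.
The leader anticipates this reaction. Substituting into P = 115 - Q gives P = 66 - (1/2)q_H, so π_H = (66 - (1/2)q_H)q_H - 18q_H.
The leader's first-order condition 48 - q_H = 0 yields q_H = 48.
Then q_X = (98 - 48)/2 = 25.
Price P = 115 - 73 = 42.
Xenon's profit: (42 - 17)·25 - 576 = 49.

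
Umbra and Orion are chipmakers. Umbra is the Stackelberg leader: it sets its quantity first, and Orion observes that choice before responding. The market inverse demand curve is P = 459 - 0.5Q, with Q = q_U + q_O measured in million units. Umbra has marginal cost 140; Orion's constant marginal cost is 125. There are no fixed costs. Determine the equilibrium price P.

216

Solve by backward induction. Given q_U, the follower Orion maximises π_O = (459 - (1/2)q_U - (1/2)q_O)q_O - 125q_O.
Setting the follower's marginal profit to zero, 334 - (1/2)q_U - q_O = 0, i.e. q_O = (334 - (1/2)q_U).
Umbra substitutes q_O(q_U) into its own profit: π_U = q_U(459 - (1/2)q_U - (334 - (1/2)q_U)/2) - 140q_U = (292 - (1/4)q_U)q_U - 140q_U.
Leader FOC: 152 - (1/2)q_U = 0, so q_U = 304.
Then q_O = (334 - (1/2)·304) = 182.
Total output Q = 486, so price P = 459 - (1/2)·486 = 216.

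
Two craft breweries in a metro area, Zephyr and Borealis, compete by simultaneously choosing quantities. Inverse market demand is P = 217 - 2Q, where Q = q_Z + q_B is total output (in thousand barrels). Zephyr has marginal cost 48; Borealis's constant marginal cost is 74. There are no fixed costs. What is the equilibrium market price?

113

Zephyr's profit: π_Z = (217 - 2Q)q_Z - (48q_Z). Setting ∂π_Z/∂q_Z = 0: 169 - 4q_Z - 2(q_B) = 0.
Borealis's profit: π_B = (217 - 2Q)q_B - (74q_B). Setting ∂π_B/∂q_B = 0: 143 - 4q_B - 2(q_Z) = 0.
So q_Z = (169 - 2q_B)/4 and q_B = (143 - 2q_Z)/4.
Substituting one into the other gives q_Z = 65/2 and q_B = 39/2.
Total output Q = 52, so price P = 217 - 2·52 = 113.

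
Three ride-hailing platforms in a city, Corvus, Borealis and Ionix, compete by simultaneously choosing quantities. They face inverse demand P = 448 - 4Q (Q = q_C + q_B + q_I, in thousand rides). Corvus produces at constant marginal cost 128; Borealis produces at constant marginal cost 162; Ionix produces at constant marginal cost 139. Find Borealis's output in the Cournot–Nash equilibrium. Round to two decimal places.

14.31

Corvus's profit: π_C = (448 - 4Q)q_C - (128q_C). Setting ∂π_C/∂q_C = 0: 320 - 8q_C - 4(q_B + q_I) = 0.
Borealis's profit: π_B = (448 - 4Q)q_B - (162q_B). Setting ∂π_B/∂q_B = 0: 286 - 8q_B - 4(q_C + q_I) = 0.
Ionix's first-order condition: 309 - 8q_I - 4(q_C + q_B) = 0.
Summing all 3 equations gives 915 − 16Q = 0, hence Q = 915/16.
Back-substituting: q_C = (320 − 915/4)/4 = 365/16, q_B = (286 − 915/4)/4 = 229/16, q_I = (309 − 915/4)/4 = 321/16.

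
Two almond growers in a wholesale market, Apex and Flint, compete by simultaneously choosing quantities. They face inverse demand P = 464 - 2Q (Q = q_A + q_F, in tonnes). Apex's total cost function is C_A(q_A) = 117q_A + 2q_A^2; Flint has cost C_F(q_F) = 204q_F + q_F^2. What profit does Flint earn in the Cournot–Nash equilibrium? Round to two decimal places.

Apex's profit: π_A = (464 - 2Q)q_A - (117q_A + 2q_A²). Setting ∂π_A/∂q_A = 0: 347 - 8q_A - 2(q_F) = 0.
Flint's first-order condition: 260 - 6q_F - 2(q_A) = 0.
Rearranging gives the reaction functions q_A = (347 - 2q_F)/8 and q_F = (260 - 2q_A)/6.
Substituting one into the other gives q_A = 71/2 and q_F = 63/2.
Price P = 464 - 2·67 = 330.
Flint's profit: 330·(63/2) - 204·(63/2) - (63/2)² = 2976.7500.

2976.75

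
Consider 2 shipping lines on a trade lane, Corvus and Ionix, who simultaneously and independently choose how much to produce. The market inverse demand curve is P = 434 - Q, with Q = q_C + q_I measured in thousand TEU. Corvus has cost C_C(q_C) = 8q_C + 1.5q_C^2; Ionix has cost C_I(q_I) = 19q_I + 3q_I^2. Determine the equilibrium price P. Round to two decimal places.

314.97

Corvus's profit: π_C = (434 - Q)q_C - (8q_C + (3/2)q_C²). Setting ∂π_C/∂q_C = 0: 426 - 5q_C - (q_I) = 0.
Ionix's first-order condition: 415 - 8q_I - (q_C) = 0.
Best responses: q_C = (426 - q_I)/5, q_I = (415 - q_C)/8.
Solving the pair: q_C = 76.7436, q_I = 1649/39.
Total output Q = 119.0256, so price P = 434 - 119.0256 = 314.9744.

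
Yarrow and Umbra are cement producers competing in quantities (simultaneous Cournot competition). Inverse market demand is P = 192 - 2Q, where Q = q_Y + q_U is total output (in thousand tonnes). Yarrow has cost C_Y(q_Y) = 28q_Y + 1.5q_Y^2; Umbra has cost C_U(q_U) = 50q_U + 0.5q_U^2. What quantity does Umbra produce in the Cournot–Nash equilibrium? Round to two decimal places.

21.48

Yarrow's profit: π_Y = (192 - 2Q)q_Y - (28q_Y + (3/2)q_Y²). Setting ∂π_Y/∂q_Y = 0: 164 - 7q_Y - 2(q_U) = 0.
Umbra's profit: π_U = (192 - 2Q)q_U - (50q_U + (1/2)q_U²). Setting ∂π_U/∂q_U = 0: 142 - 5q_U - 2(q_Y) = 0.
So q_Y = (164 - 2q_U)/7 and q_U = (142 - 2q_Y)/5.
Substituting one into the other gives q_Y = 536/31 and q_U = 666/31.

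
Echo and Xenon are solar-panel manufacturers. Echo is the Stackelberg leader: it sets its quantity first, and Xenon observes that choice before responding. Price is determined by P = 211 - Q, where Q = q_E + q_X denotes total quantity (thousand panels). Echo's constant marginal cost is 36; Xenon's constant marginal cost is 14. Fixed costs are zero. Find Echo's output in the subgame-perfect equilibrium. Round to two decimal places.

76.50

The follower Xenon best-responds to any q_E: π_X = (211 - Q)q_X - 14q_X.
Follower FOC: 197 - q_E - 2q_X = 0, so q_X(q_E) = (197 - q_E)/2.
The leader anticipates this reaction. Substituting into P = 211 - Q gives P = 225/2 - (1/2)q_E, so π_E = (225/2 - (1/2)q_E)q_E - 36q_E.
The leader's first-order condition 153/2 - q_E = 0 yields q_E = 153/2.
Then q_X = (197 - 153/2)/2 = 241/4.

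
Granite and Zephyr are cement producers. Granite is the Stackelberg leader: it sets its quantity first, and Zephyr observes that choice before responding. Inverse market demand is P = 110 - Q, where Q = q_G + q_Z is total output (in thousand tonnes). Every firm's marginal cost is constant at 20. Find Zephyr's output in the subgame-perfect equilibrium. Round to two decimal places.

The follower Zephyr best-responds to any q_G: π_Z = (110 - Q)q_Z - 20q_Z.
Setting the follower's marginal profit to zero, 90 - q_G - 2q_Z = 0, i.e. q_Z = (90 - q_G)/2.
The leader anticipates this reaction. Substituting into P = 110 - Q gives P = 65 - (1/2)q_G, so π_G = (65 - (1/2)q_G)q_G - 20q_G.
The leader's first-order condition 45 - q_G = 0 yields q_G = 45.
Then q_Z = (90 - 45)/2 = 45/2.

22.50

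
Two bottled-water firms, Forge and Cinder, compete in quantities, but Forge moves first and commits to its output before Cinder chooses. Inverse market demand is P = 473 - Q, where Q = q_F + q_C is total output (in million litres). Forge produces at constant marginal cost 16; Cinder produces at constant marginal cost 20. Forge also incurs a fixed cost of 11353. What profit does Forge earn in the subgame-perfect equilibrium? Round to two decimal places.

Solve by backward induction. Given q_F, the follower Cinder maximises π_C = (473 - q_F - q_C)q_C - 20q_C.
Setting the follower's marginal profit to zero, 453 - q_F - 2q_C = 0, i.e. q_C = (453 - q_F)/2.
Forge substitutes q_C(q_F) into its own profit: π_F = q_F(473 - q_F - (453 - q_F)/2) - 16q_F = (493/2 - (1/2)q_F)q_F - 16q_F.
Leader FOC: 461/2 - q_F = 0, so q_F = 461/2.
Then q_C = (453 - 461/2)/2 = 445/4.
Price P = 473 - 1367/4 = 525/4.
Forge's profit: (525/4 - 16)·(461/2) - 11353 = 15212.1250.

15212.13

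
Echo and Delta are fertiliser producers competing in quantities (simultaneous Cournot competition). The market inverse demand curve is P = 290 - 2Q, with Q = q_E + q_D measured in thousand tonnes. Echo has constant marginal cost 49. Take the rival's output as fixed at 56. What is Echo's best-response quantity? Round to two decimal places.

32.25

With the rival's output fixed at 56, Echo's profit is π_E = (290 - 2·56 - 2q_E)q_E - (49q_E) = (178 - 2q_E)q_E - (49q_E).
∂π_E/∂q_E = 129 - 4q_E = 0, so q_E = 129/4.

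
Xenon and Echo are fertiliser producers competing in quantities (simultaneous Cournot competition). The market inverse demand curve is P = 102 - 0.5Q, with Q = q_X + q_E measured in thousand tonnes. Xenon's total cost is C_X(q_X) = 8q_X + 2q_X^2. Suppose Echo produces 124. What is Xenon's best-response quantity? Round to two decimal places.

With the rival's output fixed at 124, Xenon's profit is π_X = (102 - (1/2)·124 - (1/2)q_X)q_X - (8q_X + 2q_X²) = (40 - (1/2)q_X)q_X - (8q_X + 2q_X²).
∂π_X/∂q_X = 32 - 5q_X = 0, so q_X = 32/5.

6.40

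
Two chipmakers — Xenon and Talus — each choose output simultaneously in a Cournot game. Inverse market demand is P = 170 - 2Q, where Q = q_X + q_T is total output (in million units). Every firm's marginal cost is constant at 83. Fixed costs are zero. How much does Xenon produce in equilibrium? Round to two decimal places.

A representative firm's profit is π_i = q_i(170 - 2Q) - 83q_i.
First-order condition (treating rivals' output as given): 87 - 4q_i - 2q_j = 0.
With identical firms every q_j equals q_i, so q_j = q_i and 87 = 6q_i, giving q_i = 29/2.

14.50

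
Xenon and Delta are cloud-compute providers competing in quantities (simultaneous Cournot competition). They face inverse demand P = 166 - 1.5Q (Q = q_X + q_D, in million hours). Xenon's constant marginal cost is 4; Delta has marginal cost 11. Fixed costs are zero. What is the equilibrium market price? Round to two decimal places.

Xenon's profit: π_X = (166 - 1.5Q)q_X - (4q_X). Setting ∂π_X/∂q_X = 0: 162 - 3q_X - (3/2)(q_D) = 0.
Delta's first-order condition: 155 - 3q_D - (3/2)(q_X) = 0.
Best responses: q_X = (162 - (3/2)q_D)/3, q_D = (155 - (3/2)q_X)/3.
Solving the pair: q_X = 338/9, q_D = 296/9.
Total output Q = 634/9, so price P = 166 - (3/2)·(634/9) = 181/3.

60.33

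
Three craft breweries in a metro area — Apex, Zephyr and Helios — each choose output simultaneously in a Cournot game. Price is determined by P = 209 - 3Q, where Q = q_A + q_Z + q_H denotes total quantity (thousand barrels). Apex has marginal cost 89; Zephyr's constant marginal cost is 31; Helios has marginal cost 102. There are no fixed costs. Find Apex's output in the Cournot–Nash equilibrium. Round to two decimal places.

6.25

Apex's profit: π_A = (209 - 3Q)q_A - (89q_A). Setting ∂π_A/∂q_A = 0: 120 - 6q_A - 3(q_Z + q_H) = 0.
Zephyr's first-order condition: 178 - 6q_Z - 3(q_A + q_H) = 0.
Helios's profit: π_H = (209 - 3Q)q_H - (102q_H). Setting ∂π_H/∂q_H = 0: 107 - 6q_H - 3(q_A + q_Z) = 0.
Adding the 3 first-order conditions: 405 − 12Q = 0, so Q = 135/4.
Back-substituting: q_A = (120 − 405/4)/3 = 25/4, q_Z = (178 − 405/4)/3 = 307/12, q_H = (107 − 405/4)/3 = 23/12.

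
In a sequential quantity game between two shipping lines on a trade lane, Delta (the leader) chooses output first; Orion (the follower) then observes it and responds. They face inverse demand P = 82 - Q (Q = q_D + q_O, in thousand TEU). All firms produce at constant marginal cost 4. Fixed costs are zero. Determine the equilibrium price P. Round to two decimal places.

Solve by backward induction. Given q_D, the follower Orion maximises π_O = (82 - q_D - q_O)q_O - 4q_O.
∂π_O/∂q_O = 78 - q_D - 2q_O = 0 gives the reaction function q_O = (78 - q_D)/2.
Delta substitutes q_O(q_D) into its own profit: π_D = q_D(82 - q_D - (78 - q_D)/2) - 4q_D = (43 - (1/2)q_D)q_D - 4q_D.
Maximising: ∂π_D/∂q_D = 39 - q_D = 0, giving q_D = 39.
Then q_O = (78 - 39)/2 = 39/2.
Total output Q = 117/2, so price P = 82 - 117/2 = 47/2.

23.50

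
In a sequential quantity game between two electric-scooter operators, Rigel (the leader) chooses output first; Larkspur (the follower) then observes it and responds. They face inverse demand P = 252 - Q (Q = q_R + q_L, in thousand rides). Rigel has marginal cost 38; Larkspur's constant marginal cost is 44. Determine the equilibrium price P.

93

The follower Larkspur best-responds to any q_R: π_L = (252 - Q)q_L - 44q_L.
Follower FOC: 208 - q_R - 2q_L = 0, so q_L(q_R) = (208 - q_R)/2.
Rigel substitutes q_L(q_R) into its own profit: π_R = q_R(252 - q_R - (208 - q_R)/2) - 38q_R = (148 - (1/2)q_R)q_R - 38q_R.
Maximising: ∂π_R/∂q_R = 110 - q_R = 0, giving q_R = 110.
Then q_L = (208 - 110)/2 = 49.
Total output Q = 159, so price P = 252 - 159 = 93.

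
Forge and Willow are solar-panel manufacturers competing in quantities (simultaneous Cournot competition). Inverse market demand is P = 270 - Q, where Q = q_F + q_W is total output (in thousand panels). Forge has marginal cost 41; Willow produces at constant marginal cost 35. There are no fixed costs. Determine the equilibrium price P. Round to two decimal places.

Forge's profit: π_F = (270 - Q)q_F - (41q_F). Setting ∂π_F/∂q_F = 0: 229 - 2q_F - (q_W) = 0.
Willow's profit: π_W = (270 - Q)q_W - (35q_W). Setting ∂π_W/∂q_W = 0: 235 - 2q_W - (q_F) = 0.
So q_F = (229 - q_W)/2 and q_W = (235 - q_F)/2.
Solving the pair: q_F = 223/3, q_W = 241/3.
Total output Q = 464/3, so price P = 270 - 464/3 = 346/3.

115.33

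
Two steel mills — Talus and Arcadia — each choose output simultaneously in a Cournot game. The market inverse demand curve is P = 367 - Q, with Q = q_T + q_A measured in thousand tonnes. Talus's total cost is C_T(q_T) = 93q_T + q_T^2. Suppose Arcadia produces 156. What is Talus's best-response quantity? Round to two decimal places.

With the rival's output fixed at 156, Talus's profit is π_T = (367 - 156 - q_T)q_T - (93q_T + q_T²) = (211 - q_T)q_T - (93q_T + q_T²).
∂π_T/∂q_T = 118 - 4q_T = 0, so q_T = 59/2.

29.50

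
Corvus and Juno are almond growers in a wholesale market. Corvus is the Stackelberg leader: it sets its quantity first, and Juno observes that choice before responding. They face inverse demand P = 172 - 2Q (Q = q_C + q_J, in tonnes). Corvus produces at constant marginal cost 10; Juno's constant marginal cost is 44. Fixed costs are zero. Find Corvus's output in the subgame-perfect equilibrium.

The follower Juno best-responds to any q_C: π_J = (172 - 2Q)q_J - 44q_J.
∂π_J/∂q_J = 128 - 2q_C - 4q_J = 0 gives the reaction function q_J = (128 - 2q_C)/4.
Corvus substitutes q_J(q_C) into its own profit: π_C = q_C(172 - 2q_C - (128 - 2q_C)/2) - 10q_C = (108 - q_C)q_C - 10q_C.
The leader's first-order condition 98 - 2q_C = 0 yields q_C = 49.
Then q_J = (128 - 2·49)/4 = 15/2.

49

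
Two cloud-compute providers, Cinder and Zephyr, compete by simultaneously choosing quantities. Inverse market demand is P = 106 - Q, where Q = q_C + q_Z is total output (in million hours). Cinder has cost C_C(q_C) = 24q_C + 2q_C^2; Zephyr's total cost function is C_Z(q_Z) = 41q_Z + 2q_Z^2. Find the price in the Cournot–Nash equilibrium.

85

Cinder's profit: π_C = (106 - Q)q_C - (24q_C + 2q_C²). Setting ∂π_C/∂q_C = 0: 82 - 6q_C - (q_Z) = 0.
Zephyr's profit: π_Z = (106 - Q)q_Z - (41q_Z + 2q_Z²). Setting ∂π_Z/∂q_Z = 0: 65 - 6q_Z - (q_C) = 0.
Rearranging gives the reaction functions q_C = (82 - q_Z)/6 and q_Z = (65 - q_C)/6.
Solving the pair: q_C = 61/5, q_Z = 44/5.
Total output Q = 21, so price P = 106 - 21 = 85.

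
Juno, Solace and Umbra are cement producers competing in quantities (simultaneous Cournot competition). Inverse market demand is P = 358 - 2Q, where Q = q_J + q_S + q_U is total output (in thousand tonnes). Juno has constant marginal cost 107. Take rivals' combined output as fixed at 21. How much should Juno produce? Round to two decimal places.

52.25

With rivals' combined output fixed at 21, Juno's profit is π_J = (358 - 2·21 - 2q_J)q_J - (107q_J) = (316 - 2q_J)q_J - (107q_J).
∂π_J/∂q_J = 209 - 4q_J = 0, so q_J = 209/4.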